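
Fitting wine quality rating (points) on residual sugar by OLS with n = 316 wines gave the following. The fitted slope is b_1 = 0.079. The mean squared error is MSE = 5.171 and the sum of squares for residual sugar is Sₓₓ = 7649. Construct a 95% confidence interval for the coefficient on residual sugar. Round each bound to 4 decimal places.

SE(b_1) = √(MSE/Sₓₓ) = √(5.171/7649) = 0.0260007.
df = n − 2 = 314.
t* = t_{0.025, 314} = 1.967548.
Margin = t* × SE = 1.967548 × 0.0260007 = 0.051158.
CI: 0.079 ± 0.051158 → (0.0278, 0.1302).
With 95% confidence, each one-unit increase in residual sugar is associated with a change of between 0.0278 and 0.1302 points in wine quality rating.

(0.0278, 0.1302)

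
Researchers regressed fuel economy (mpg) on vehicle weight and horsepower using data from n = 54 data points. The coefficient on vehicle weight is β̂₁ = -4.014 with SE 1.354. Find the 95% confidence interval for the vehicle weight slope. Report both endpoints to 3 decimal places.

df = n − k − 1 = 54 − 2 − 1 = 51.
t* = t_{0.025, 51} = 2.007584.
Margin = t* × SE = 2.007584 × 1.354 = 2.71827.
CI: -4.014 ± 2.71827 → (-6.732, -1.296).
With 95% confidence, each one-unit increase in vehicle weight is associated with a change of between -6.732 and -1.296 mpg in fuel economy, holding the other predictors fixed.

(-6.732, -1.296)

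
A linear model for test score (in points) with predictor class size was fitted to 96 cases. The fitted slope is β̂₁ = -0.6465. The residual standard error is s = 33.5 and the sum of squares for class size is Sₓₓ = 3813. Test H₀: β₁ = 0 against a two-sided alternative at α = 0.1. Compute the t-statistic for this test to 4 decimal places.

SE(β̂₁) = s/√Sₓₓ = 33.5/√3813 = 0.542515.
t = -0.6465 / 0.542515 = -1.1917.
df = n − 2 = 94.
Two-sided p ≈ 0.2364, which is ≥ 0.1, so fail to reject H₀.
The data do not give significant evidence of an association between class size and test score.

t = -1.1917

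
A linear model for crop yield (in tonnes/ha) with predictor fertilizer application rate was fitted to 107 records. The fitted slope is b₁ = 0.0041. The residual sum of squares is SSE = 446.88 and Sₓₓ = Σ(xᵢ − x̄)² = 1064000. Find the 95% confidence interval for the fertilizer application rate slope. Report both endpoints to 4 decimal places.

MSE = SSE/(n − 2) = 446.88/105 = 4.256.
SE(b₁) = √(MSE/Sₓₓ) = √(4.256/1064000) = 0.002.
df = n − 2 = 105.
t* = t_{0.025, 105} = 1.982815.
Margin = t* × SE = 1.982815 × 0.002 = 0.003966.
CI: 0.0041 ± 0.003966 → (0.0001, 0.0081).
With 95% confidence, each one-unit increase in fertilizer application rate is associated with a change of between 0.0001 and 0.0081 tonnes/ha in crop yield.

(0.0001, 0.0081)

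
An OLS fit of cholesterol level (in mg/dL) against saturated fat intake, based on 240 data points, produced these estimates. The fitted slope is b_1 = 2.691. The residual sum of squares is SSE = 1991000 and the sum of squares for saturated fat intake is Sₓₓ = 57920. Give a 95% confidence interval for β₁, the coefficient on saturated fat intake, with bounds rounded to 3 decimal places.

(1.942, 3.440)

MSE = SSE/(n − 2) = 1991000/238 = 8365.55.
SE(b_1) = √(MSE/Sₓₓ) = √(8365.55/57920) = 0.380043.
df = n − 2 = 238.
t* = t_{0.025, 238} = 1.969982.
Margin = t* × SE = 1.969982 × 0.380043 = 0.74868.
CI: 2.691 ± 0.74868 → (1.942, 3.440).
With 95% confidence, each one-unit increase in saturated fat intake is associated with a change of between 1.942 and 3.440 mg/dL in cholesterol level.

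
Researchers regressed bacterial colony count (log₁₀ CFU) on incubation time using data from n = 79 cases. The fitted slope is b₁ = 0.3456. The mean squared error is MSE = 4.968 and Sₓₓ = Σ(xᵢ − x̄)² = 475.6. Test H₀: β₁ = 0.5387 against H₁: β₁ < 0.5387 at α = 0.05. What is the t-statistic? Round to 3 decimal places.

SE(b₁) = √(MSE/Sₓₓ) = √(4.968/475.6) = 0.102204.
t = (0.3456 − 0.5387) / 0.102204 = -1.889.
df = n − 2 = 77.
One-sided p ≈ 0.0313, which is < 0.05, so reject H₀.
There is evidence that the true slope on incubation time is below 0.5387 log₁₀ CFU per unit.

t = -1.889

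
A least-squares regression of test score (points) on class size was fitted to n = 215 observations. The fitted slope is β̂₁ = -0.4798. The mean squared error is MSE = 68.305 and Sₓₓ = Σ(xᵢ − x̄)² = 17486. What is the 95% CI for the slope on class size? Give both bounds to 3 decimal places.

(-0.603, -0.357)

SE(β̂₁) = √(MSE/Sₓₓ) = √(68.305/17486) = 0.0625001.
df = n − 2 = 213.
t* = t_{0.025, 213} = 1.971164.
Margin = t* × SE = 1.971164 × 0.0625001 = 0.12320.
CI: -0.4798 ± 0.12320 → (-0.603, -0.357).
With 95% confidence, each one-unit increase in class size is associated with a change of between -0.603 and -0.357 points in test score.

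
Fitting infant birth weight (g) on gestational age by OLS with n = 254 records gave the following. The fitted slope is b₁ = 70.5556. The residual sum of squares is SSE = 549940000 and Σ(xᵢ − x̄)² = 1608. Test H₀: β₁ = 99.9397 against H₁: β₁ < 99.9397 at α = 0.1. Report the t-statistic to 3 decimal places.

MSE = SSE/(n − 2) = 549940000/252 = 2.1823e+06.
SE(b₁) = √(MSE/Sₓₓ) = √(2.1823e+06/1608) = 36.8396.
t = (70.5556 − 99.9397) / 36.8396 = -0.798.
df = n − 2 = 252.
One-sided p ≈ 0.2129, which is ≥ 0.1, so fail to reject H₀.
The data do not give significant evidence that the true slope on gestational age is below 99.9397 g per unit.

t = -0.798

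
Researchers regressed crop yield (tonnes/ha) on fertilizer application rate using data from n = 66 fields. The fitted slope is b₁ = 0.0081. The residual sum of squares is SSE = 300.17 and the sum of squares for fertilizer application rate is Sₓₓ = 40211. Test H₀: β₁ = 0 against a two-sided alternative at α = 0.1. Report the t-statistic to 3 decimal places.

MSE = SSE/(n − 2) = 300.17/64 = 4.69016.
SE(b₁) = √(MSE/Sₓₓ) = √(4.69016/40211) = 0.0107999.
t = 0.0081 / 0.0107999 = 0.750.
df = n − 2 = 64.
Two-sided p ≈ 0.4560, which is ≥ 0.1, so fail to reject H₀.
The data do not give significant evidence of an association between fertilizer application rate and crop yield.

t = 0.750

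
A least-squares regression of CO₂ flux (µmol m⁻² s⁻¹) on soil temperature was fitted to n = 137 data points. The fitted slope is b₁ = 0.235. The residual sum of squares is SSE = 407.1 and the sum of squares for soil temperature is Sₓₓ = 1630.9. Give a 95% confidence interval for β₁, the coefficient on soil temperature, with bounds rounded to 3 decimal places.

(0.150, 0.320)

MSE = SSE/(n − 2) = 407.1/135 = 3.01556.
SE(b₁) = √(MSE/Sₓₓ) = √(3.01556/1630.9) = 0.0430002.
df = n − 2 = 135.
t* = t_{0.025, 135} = 1.977692.
Margin = t* × SE = 1.977692 × 0.0430002 = 0.08504.
CI: 0.235 ± 0.08504 → (0.150, 0.320).
With 95% confidence, each one-unit increase in soil temperature is associated with a change of between 0.150 and 0.320 µmol m⁻² s⁻¹ in CO₂ flux.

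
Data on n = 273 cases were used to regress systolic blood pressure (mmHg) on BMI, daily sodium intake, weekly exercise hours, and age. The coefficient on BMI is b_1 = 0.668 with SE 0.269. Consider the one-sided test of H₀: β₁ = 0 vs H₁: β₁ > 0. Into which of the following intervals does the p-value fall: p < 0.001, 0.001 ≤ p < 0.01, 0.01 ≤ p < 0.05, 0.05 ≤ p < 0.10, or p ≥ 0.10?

0.001 ≤ p < 0.01

t = 0.668 / 0.269 = 2.483.
df = n − k − 1 = 273 − 4 − 1 = 268.
One-sided p = P(T_{268} > t) ≈ 0.0068.
So 0.001 ≤ p < 0.01.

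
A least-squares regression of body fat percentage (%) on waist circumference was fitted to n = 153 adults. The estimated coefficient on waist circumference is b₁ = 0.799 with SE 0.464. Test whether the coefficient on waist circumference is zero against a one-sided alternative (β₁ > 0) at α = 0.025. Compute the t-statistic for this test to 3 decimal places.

H₀: β₁ = 0 vs H₁: β₁ > 0.
t = (b₁ − β₁⁰)/SE = 0.799 / 0.464 = 1.722.
df = n − 2 = 153 − 2 = 151.
One-sided p ≈ 0.0436, which is ≥ 0.025, so fail to reject H₀.
The data do not give significant evidence that the true slope on waist circumference is positive.

t = 1.722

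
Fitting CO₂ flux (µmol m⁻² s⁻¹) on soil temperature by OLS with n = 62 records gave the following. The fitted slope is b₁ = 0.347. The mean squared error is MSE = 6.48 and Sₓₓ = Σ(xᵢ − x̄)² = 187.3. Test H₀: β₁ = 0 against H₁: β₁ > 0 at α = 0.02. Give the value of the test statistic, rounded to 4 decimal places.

t = 1.8656

SE(b₁) = √(MSE/Sₓₓ) = √(6.48/187.3) = 0.186002.
t = 0.347 / 0.186002 = 1.8656.
df = n − 2 = 60.
One-sided p ≈ 0.0335, which is ≥ 0.02, so fail to reject H₀.
The data do not give significant evidence that the true slope on soil temperature is positive.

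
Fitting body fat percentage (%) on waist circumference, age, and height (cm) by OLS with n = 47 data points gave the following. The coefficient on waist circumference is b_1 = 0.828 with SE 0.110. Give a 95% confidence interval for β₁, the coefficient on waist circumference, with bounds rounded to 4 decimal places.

(0.6062, 1.0498)

df = n − k − 1 = 47 − 3 − 1 = 43.
t* = t_{0.025, 43} = 2.016692.
Margin = t* × SE = 2.016692 × 0.110 = 0.221836.
CI: 0.828 ± 0.221836 → (0.6062, 1.0498).
With 95% confidence, each one-unit increase in waist circumference is associated with a change of between 0.6062 and 1.0498 % in body fat percentage, holding the other predictors fixed.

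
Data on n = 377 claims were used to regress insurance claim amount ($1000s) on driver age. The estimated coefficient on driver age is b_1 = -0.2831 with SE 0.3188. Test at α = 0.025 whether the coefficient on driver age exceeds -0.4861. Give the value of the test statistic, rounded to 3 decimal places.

H₀: β₁ = -0.4861 vs H₁: β₁ > -0.4861.
t = (b_1 − β₁⁰)/SE = (-0.2831 − (-0.4861)) / 0.3188 = 0.637.
df = n − 2 = 377 − 2 = 375.
One-sided p ≈ 0.2623, which is ≥ 0.025, so fail to reject H₀.
The data do not give significant evidence that the true slope on driver age exceeds -0.4861 $1000s per unit.

t = 0.637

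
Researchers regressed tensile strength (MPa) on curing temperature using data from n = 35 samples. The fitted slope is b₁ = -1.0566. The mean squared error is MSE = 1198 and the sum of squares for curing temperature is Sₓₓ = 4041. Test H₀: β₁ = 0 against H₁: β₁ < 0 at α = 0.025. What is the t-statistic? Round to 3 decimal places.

t = -1.941

SE(b₁) = √(MSE/Sₓₓ) = √(1198/4041) = 0.544483.
t = -1.0566 / 0.544483 = -1.941.
df = n − 2 = 33.
One-sided p ≈ 0.0304, which is ≥ 0.025, so fail to reject H₀.
The data do not give significant evidence that the true slope on curing temperature is negative.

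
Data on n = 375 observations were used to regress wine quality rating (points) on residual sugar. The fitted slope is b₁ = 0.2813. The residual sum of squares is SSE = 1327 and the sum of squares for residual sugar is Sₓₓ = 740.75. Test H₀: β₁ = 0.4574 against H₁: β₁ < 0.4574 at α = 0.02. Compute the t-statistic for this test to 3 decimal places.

MSE = SSE/(n − 2) = 1327/373 = 3.55764.
SE(b₁) = √(MSE/Sₓₓ) = √(3.55764/740.75) = 0.0693019.
t = (0.2813 − 0.4574) / 0.0693019 = -2.541.
df = n − 2 = 373.
One-sided p ≈ 0.0057, which is < 0.02, so reject H₀.
There is evidence that the true slope on residual sugar is below 0.4574 points per unit.

t = -2.541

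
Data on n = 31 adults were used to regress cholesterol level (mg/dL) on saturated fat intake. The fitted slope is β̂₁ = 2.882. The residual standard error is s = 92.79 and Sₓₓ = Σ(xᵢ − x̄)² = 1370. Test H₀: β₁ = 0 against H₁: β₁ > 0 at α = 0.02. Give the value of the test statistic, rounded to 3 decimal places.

t = 1.150

SE(β̂₁) = s/√Sₓₓ = 92.79/√1370 = 2.50692.
t = 2.882 / 2.50692 = 1.150.
df = n − 2 = 29.
One-sided p ≈ 0.1298, which is ≥ 0.02, so fail to reject H₀.
The data do not give significant evidence that the true slope on saturated fat intake is positive.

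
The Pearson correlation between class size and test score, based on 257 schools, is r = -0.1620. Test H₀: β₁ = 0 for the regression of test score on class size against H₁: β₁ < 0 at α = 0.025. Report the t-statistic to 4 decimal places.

t = r·√(n − 2)/√(1 − r²) = -0.1620·√255/√0.973756 = -2.6216.
df = n − 2 = 255.
One-sided p ≈ 0.0046, which is < 0.025, so reject H₀.
There is evidence of a linear association between class size and test score.

t = -2.6216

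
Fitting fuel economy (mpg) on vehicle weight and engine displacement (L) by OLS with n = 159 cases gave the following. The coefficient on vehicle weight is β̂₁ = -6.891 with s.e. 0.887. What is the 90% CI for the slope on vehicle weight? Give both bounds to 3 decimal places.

df = n − k − 1 = 159 − 2 − 1 = 156.
t* = t_{0.05, 156} = 1.65468.
Margin = t* × SE = 1.65468 × 0.887 = 1.46770.
CI: -6.891 ± 1.46770 → (-8.359, -5.423).
With 90% confidence, each one-unit increase in vehicle weight is associated with a change of between -8.359 and -5.423 mpg in fuel economy, holding the other predictors fixed.

(-8.359, -5.423)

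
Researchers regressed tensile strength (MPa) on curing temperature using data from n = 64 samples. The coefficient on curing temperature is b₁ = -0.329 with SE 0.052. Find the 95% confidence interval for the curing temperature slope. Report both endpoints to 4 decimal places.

df = n − 2 = 64 − 2 = 62.
t* = t_{0.025, 62} = 1.998972.
Margin = t* × SE = 1.998972 × 0.052 = 0.103947.
CI: -0.329 ± 0.103947 → (-0.4329, -0.2251).
With 95% confidence, each one-unit increase in curing temperature is associated with a change of between -0.4329 and -0.2251 MPa in tensile strength.

(-0.4329, -0.2251)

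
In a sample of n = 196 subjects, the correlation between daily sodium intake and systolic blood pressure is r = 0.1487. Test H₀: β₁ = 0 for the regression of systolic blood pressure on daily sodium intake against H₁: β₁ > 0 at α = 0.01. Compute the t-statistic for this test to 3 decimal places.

t = 2.094

t = r·√(n − 2)/√(1 − r²) = 0.1487·√194/√0.977888 = 2.094.
df = n − 2 = 194.
One-sided p ≈ 0.0188, which is ≥ 0.01, so fail to reject H₀.
The data do not give significant evidence of a linear association between daily sodium intake and systolic blood pressure.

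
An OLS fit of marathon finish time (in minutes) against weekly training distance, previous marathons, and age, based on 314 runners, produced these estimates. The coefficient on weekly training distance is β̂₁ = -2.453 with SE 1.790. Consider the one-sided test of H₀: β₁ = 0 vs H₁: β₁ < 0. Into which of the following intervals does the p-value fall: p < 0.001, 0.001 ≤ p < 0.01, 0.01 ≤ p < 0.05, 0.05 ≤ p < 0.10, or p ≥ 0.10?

t = -2.453 / 1.790 = -1.370.
df = n − k − 1 = 314 − 3 − 1 = 310.
One-sided p = P(T_{310} < t) ≈ 0.0858.
So 0.05 ≤ p < 0.10.

0.05 ≤ p < 0.10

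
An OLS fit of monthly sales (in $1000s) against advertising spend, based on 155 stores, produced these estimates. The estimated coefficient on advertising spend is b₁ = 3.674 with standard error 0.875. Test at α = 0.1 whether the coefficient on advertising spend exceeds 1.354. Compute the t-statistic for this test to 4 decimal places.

H₀: β₁ = 1.354 vs H₁: β₁ > 1.354.
t = (b₁ − β₁⁰)/SE = (3.674 − 1.354) / 0.875 = 2.6514.
df = n − 2 = 155 − 2 = 153.
One-sided p ≈ 0.0044, which is < 0.1, so reject H₀.
There is evidence that the true slope on advertising spend exceeds 1.354 $1000s per unit.

t = 2.6514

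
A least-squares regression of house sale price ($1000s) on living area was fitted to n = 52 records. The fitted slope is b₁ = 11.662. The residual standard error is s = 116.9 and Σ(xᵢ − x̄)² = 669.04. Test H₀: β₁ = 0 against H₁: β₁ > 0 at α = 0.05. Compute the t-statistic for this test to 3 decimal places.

t = 2.580

SE(b₁) = s/√Sₓₓ = 116.9/√669.04 = 4.51948.
t = 11.662 / 4.51948 = 2.580.
df = n − 2 = 50.
One-sided p ≈ 0.0064, which is < 0.05, so reject H₀.
There is evidence that the true slope on living area is positive.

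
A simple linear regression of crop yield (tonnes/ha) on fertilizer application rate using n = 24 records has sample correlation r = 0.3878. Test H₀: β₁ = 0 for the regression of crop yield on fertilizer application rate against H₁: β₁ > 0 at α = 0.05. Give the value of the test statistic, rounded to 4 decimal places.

t = 1.9734

t = r·√(n − 2)/√(1 − r²) = 0.3878·√22/√0.849611 = 1.9734.
df = n − 2 = 22.
One-sided p ≈ 0.0306, which is < 0.05, so reject H₀.
There is evidence of a linear association between fertilizer application rate and crop yield.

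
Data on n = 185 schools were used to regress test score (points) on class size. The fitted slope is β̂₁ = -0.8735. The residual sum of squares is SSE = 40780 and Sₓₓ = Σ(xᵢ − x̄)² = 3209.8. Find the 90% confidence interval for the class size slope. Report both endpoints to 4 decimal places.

MSE = SSE/(n − 2) = 40780/183 = 222.842.
SE(β̂₁) = √(MSE/Sₓₓ) = √(222.842/3209.8) = 0.263487.
df = n − 2 = 183.
t* = t_{0.05, 183} = 1.653223.
Margin = t* × SE = 1.653223 × 0.263487 = 0.435603.
CI: -0.8735 ± 0.435603 → (-1.3091, -0.4379).
With 90% confidence, each one-unit increase in class size is associated with a change of between -1.3091 and -0.4379 points in test score.

(-1.3091, -0.4379)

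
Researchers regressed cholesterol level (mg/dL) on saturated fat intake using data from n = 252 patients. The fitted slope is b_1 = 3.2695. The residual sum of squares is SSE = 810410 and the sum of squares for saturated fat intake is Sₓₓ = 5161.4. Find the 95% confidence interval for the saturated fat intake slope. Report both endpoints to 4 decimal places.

(1.7087, 4.8303)

MSE = SSE/(n − 2) = 810410/250 = 3241.64.
SE(b_1) = √(MSE/Sₓₓ) = √(3241.64/5161.4) = 0.792499.
df = n − 2 = 250.
t* = t_{0.025, 250} = 1.969498.
Margin = t* × SE = 1.969498 × 0.792499 = 1.560825.
CI: 3.2695 ± 1.560825 → (1.7087, 4.8303).
With 95% confidence, each one-unit increase in saturated fat intake is associated with a change of between 1.7087 and 4.8303 mg/dL in cholesterol level.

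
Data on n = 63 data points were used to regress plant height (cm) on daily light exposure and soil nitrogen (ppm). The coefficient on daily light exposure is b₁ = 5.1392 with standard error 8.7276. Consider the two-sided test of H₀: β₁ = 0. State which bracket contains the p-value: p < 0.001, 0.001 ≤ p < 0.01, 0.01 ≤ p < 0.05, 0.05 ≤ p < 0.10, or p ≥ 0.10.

t = 5.1392 / 8.7276 = 0.589.
df = n − k − 1 = 63 − 2 − 1 = 60.
Two-sided p = 2·P(T_{60} > |t|) ≈ 0.5582.
So p ≥ 0.10.

p ≥ 0.10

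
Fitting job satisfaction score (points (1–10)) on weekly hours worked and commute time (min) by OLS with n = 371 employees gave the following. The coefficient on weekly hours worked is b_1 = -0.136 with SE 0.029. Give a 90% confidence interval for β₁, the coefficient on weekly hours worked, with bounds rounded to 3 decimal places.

df = n − k − 1 = 371 − 2 − 1 = 368.
t* = t_{0.05, 368} = 1.649005.
Margin = t* × SE = 1.649005 × 0.029 = 0.04782.
CI: -0.136 ± 0.04782 → (-0.184, -0.088).
With 90% confidence, each one-unit increase in weekly hours worked is associated with a change of between -0.184 and -0.088 points (1–10) in job satisfaction score, holding the other predictors fixed.

(-0.184, -0.088)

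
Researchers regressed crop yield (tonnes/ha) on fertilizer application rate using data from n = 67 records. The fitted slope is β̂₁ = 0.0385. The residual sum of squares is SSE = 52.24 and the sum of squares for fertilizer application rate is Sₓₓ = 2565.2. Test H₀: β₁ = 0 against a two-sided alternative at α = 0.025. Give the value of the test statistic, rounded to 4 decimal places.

t = 2.1751

MSE = SSE/(n − 2) = 52.24/65 = 0.803692.
SE(β̂₁) = √(MSE/Sₓₓ) = √(0.803692/2565.2) = 0.0177004.
t = 0.0385 / 0.0177004 = 2.1751.
df = n − 2 = 65.
Two-sided p ≈ 0.0333, which is ≥ 0.025, so fail to reject H₀.
The data do not give significant evidence of an association between fertilizer application rate and crop yield.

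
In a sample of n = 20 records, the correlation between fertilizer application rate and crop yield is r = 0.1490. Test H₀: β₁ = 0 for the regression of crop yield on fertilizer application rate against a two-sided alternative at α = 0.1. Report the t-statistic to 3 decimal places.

t = r·√(n − 2)/√(1 − r²) = 0.1490·√18/√0.977799 = 0.639.
df = n − 2 = 18.
Two-sided p ≈ 0.5307, which is ≥ 0.1, so fail to reject H₀.
The data do not give significant evidence of a linear association between fertilizer application rate and crop yield.

t = 0.639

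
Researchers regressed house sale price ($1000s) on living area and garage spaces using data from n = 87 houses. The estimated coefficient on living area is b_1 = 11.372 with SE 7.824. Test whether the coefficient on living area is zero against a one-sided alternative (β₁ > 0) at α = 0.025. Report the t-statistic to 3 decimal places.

H₀: β₁ = 0 vs H₁: β₁ > 0.
t = (b_1 − β₁⁰)/SE = 11.372 / 7.824 = 1.453.
df = n − k − 1 = 87 − 2 − 1 = 84.
One-sided p ≈ 0.0749, which is ≥ 0.025, so fail to reject H₀.
The data do not give significant evidence that the true slope on living area is positive, holding the other predictors fixed.

t = 1.453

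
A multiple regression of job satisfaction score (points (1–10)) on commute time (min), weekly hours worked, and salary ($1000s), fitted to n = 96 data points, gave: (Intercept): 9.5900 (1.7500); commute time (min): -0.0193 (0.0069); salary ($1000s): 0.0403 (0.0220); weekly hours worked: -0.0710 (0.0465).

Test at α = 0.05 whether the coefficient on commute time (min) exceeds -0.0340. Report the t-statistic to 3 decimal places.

t = 2.130

Read off: b = -0.0193, SE = 0.0069 for commute time (min).
H₀: β₁ = -0.0340 vs H₁: β₁ > -0.0340.
t = (-0.0193 − (-0.0340)) / 0.0069 = 2.130.
df = n − k − 1 = 96 − 3 − 1 = 92.
One-sided p ≈ 0.0179, which is < 0.05, so reject H₀.
There is evidence that the true slope on commute time (min) exceeds -0.0340 points (1–10) per unit, holding the other predictors fixed.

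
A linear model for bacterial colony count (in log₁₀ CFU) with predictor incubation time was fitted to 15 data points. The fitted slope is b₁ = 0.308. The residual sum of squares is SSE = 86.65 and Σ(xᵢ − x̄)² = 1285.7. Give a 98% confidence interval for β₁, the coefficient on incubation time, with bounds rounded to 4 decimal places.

(0.1172, 0.4988)

MSE = SSE/(n − 2) = 86.65/13 = 6.66538.
SE(b₁) = √(MSE/Sₓₓ) = √(6.66538/1285.7) = 0.0720017.
df = n − 2 = 13.
t* = t_{0.01, 13} = 2.650309.
Margin = t* × SE = 2.650309 × 0.0720017 = 0.190827.
CI: 0.308 ± 0.190827 → (0.1172, 0.4988).
With 98% confidence, each one-unit increase in incubation time is associated with a change of between 0.1172 and 0.4988 log₁₀ CFU in bacterial colony count.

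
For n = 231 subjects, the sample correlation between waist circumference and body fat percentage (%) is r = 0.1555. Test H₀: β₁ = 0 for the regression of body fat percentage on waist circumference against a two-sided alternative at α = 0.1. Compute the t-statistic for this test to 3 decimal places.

t = 2.382

t = r·√(n − 2)/√(1 − r²) = 0.1555·√229/√0.97582 = 2.382.
df = n − 2 = 229.
Two-sided p ≈ 0.0180, which is < 0.1, so reject H₀.
There is evidence of a linear association between waist circumference and body fat percentage.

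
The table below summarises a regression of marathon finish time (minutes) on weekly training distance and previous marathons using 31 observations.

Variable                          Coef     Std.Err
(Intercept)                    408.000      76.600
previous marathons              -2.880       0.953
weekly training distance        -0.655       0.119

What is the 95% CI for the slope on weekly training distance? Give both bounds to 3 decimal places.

Read off: b = -0.655, SE = 0.119 for weekly training distance.
df = n − k − 1 = 31 − 2 − 1 = 28.
t* = t_{0.025, 28} = 2.048407.
Margin = t* × SE = 2.048407 × 0.119 = 0.24376.
CI: -0.655 ± 0.24376 → (-0.899, -0.411).

(-0.899, -0.411)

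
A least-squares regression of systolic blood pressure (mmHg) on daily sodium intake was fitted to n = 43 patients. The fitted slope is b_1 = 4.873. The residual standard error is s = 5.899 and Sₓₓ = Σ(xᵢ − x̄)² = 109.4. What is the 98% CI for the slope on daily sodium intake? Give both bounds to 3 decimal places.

(3.508, 6.238)

SE(b_1) = s/√Sₓₓ = 5.899/√109.4 = 0.563988.
df = n − 2 = 41.
t* = t_{0.01, 41} = 2.420803.
Margin = t* × SE = 2.420803 × 0.563988 = 1.36530.
CI: 4.873 ± 1.36530 → (3.508, 6.238).
With 98% confidence, each one-unit increase in daily sodium intake is associated with a change of between 3.508 and 6.238 mmHg in systolic blood pressure.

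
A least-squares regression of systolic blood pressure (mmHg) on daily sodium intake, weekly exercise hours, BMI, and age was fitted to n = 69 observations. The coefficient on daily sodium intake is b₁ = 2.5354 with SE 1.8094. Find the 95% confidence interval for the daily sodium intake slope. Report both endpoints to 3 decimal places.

(-1.079, 6.150)

df = n − k − 1 = 69 − 4 − 1 = 64.
t* = t_{0.025, 64} = 1.99773.
Margin = t* × SE = 1.99773 × 1.8094 = 3.61469.
CI: 2.5354 ± 3.61469 → (-1.079, 6.150).
With 95% confidence, each one-unit increase in daily sodium intake is associated with a change of between -1.079 and 6.150 mmHg in systolic blood pressure, holding the other predictors fixed.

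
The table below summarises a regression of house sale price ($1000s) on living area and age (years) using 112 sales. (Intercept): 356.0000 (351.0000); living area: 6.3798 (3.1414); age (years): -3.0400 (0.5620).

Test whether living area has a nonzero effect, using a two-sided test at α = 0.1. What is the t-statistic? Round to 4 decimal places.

Read off: b = 6.3798, SE = 3.1414 for living area.
H₀: β₁ = 0 vs H₁: β₁ ≠ 0.
t = 6.3798 / 3.1414 = 2.0309.
df = n − k − 1 = 112 − 2 − 1 = 109.
Two-sided p ≈ 0.0447, which is < 0.1, so reject H₀.
There is evidence that living area is associated with house sale price, holding the other predictors fixed.

t = 2.0309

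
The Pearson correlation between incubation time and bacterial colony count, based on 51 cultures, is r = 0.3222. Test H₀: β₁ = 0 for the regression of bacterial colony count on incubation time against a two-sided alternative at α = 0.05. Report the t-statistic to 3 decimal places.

t = r·√(n − 2)/√(1 − r²) = 0.3222·√49/√0.896187 = 2.382.
df = n − 2 = 49.
Two-sided p ≈ 0.0211, which is < 0.05, so reject H₀.
There is evidence of a linear association between incubation time and bacterial colony count.

t = 2.382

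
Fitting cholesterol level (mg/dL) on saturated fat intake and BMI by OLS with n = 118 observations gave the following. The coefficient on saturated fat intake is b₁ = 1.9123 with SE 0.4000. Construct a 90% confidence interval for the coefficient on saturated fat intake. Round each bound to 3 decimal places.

df = n − k − 1 = 118 − 2 − 1 = 115.
t* = t_{0.05, 115} = 1.658212.
Margin = t* × SE = 1.658212 × 0.4000 = 0.66328.
CI: 1.9123 ± 0.66328 → (1.249, 2.576).
With 90% confidence, each one-unit increase in saturated fat intake is associated with a change of between 1.249 and 2.576 mg/dL in cholesterol level, holding the other predictors fixed.

(1.249, 2.576)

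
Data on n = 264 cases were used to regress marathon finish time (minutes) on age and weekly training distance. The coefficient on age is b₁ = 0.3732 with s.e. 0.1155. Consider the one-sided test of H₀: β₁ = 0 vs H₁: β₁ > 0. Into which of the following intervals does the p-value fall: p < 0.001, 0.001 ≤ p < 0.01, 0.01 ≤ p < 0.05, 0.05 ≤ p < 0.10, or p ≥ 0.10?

p < 0.001

t = 0.3732 / 0.1155 = 3.231.
df = n − k − 1 = 264 − 2 − 1 = 261.
One-sided p = P(T_{261} > t) ≈ 0.0007.
So p < 0.001.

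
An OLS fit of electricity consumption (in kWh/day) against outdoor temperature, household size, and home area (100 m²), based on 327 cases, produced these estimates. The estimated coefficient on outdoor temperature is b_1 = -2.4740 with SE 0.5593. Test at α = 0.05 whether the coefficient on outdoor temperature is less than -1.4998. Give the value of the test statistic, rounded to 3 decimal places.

t = -1.742

H₀: β₁ = -1.4998 vs H₁: β₁ < -1.4998.
t = (b_1 − β₁⁰)/SE = (-2.4740 − (-1.4998)) / 0.5593 = -1.742.
df = n − k − 1 = 327 − 3 − 1 = 323.
One-sided p ≈ 0.0412, which is < 0.05, so reject H₀.
There is evidence that the true slope on outdoor temperature is below -1.4998 kWh/day per unit, holding the other predictors fixed.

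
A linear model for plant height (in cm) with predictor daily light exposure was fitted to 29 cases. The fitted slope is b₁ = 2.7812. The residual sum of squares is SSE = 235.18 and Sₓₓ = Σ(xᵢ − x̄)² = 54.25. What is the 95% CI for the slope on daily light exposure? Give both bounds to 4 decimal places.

(1.9590, 3.6034)

MSE = SSE/(n − 2) = 235.18/27 = 8.71037.
SE(b₁) = √(MSE/Sₓₓ) = √(8.71037/54.25) = 0.400699.
df = n − 2 = 27.
t* = t_{0.025, 27} = 2.051831.
Margin = t* × SE = 2.051831 × 0.400699 = 0.822167.
CI: 2.7812 ± 0.822167 → (1.9590, 3.6034).
With 95% confidence, each one-unit increase in daily light exposure is associated with a change of between 1.9590 and 3.6034 cm in plant height.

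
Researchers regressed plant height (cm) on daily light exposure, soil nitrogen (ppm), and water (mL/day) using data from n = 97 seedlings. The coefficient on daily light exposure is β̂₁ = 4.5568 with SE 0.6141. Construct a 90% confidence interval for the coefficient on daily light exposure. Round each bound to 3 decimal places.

(3.537, 5.577)

df = n − k − 1 = 97 − 3 − 1 = 93.
t* = t_{0.05, 93} = 1.661404.
Margin = t* × SE = 1.661404 × 0.6141 = 1.02027.
CI: 4.5568 ± 1.02027 → (3.537, 5.577).
With 90% confidence, each one-unit increase in daily light exposure is associated with a change of between 3.537 and 5.577 cm in plant height, holding the other predictors fixed.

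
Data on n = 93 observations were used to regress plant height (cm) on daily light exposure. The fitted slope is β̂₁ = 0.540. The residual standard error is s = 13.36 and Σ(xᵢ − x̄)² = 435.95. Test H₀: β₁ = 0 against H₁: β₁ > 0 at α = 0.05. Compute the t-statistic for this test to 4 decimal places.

SE(β̂₁) = s/√Sₓₓ = 13.36/√435.95 = 0.639865.
t = 0.540 / 0.639865 = 0.8439.
df = n − 2 = 91.
One-sided p ≈ 0.2005, which is ≥ 0.05, so fail to reject H₀.
The data do not give significant evidence that the true slope on daily light exposure is positive.

t = 0.8439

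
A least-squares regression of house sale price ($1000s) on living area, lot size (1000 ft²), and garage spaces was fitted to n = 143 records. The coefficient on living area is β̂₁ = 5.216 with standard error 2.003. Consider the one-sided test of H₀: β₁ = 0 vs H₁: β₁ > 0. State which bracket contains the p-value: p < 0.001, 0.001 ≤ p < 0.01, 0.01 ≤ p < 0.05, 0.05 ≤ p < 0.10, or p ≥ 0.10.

0.001 ≤ p < 0.01

t = 5.216 / 2.003 = 2.604.
df = n − k − 1 = 143 − 3 − 1 = 139.
One-sided p = P(T_{139} > t) ≈ 0.0051.
So 0.001 ≤ p < 0.01.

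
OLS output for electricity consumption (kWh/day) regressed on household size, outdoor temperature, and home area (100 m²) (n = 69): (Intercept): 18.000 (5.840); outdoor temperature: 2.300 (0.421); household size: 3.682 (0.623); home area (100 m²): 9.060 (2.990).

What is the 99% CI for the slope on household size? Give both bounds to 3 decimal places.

(2.029, 5.335)

Read off: b = 3.682, SE = 0.623 for household size.
df = n − k − 1 = 69 − 3 − 1 = 65.
t* = t_{0.005, 65} = 2.653604.
Margin = t* × SE = 2.653604 × 0.623 = 1.65320.
CI: 3.682 ± 1.65320 → (2.029, 5.335).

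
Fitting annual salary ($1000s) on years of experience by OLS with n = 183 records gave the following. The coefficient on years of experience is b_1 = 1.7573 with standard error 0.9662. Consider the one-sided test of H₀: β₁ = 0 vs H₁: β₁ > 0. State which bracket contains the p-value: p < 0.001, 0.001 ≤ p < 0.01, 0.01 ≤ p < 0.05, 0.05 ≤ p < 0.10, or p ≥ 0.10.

0.01 ≤ p < 0.05

t = 1.7573 / 0.9662 = 1.819.
df = n − 2 = 183 − 2 = 181.
One-sided p = P(T_{181} > t) ≈ 0.0353.
So 0.01 ≤ p < 0.05.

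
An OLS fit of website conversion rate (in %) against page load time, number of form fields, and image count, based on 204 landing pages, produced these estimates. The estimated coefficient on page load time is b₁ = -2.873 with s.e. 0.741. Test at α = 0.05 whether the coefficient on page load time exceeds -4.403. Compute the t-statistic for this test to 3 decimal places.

H₀: β₁ = -4.403 vs H₁: β₁ > -4.403.
t = (b₁ − β₁⁰)/SE = (-2.873 − (-4.403)) / 0.741 = 2.065.
df = n − k − 1 = 204 − 3 − 1 = 200.
One-sided p ≈ 0.0201, which is < 0.05, so reject H₀.
There is evidence that the true slope on page load time exceeds -4.403 % per unit, holding the other predictors fixed.

t = 2.065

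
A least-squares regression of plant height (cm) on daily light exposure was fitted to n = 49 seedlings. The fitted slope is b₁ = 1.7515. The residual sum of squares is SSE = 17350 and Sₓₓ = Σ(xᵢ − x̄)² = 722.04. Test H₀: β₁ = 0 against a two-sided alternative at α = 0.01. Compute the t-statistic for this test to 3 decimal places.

MSE = SSE/(n − 2) = 17350/47 = 369.149.
SE(b₁) = √(MSE/Sₓₓ) = √(369.149/722.04) = 0.715023.
t = 1.7515 / 0.715023 = 2.450.
df = n − 2 = 47.
Two-sided p ≈ 0.0181, which is ≥ 0.01, so fail to reject H₀.
The data do not give significant evidence of an association between daily light exposure and plant height.

t = 2.450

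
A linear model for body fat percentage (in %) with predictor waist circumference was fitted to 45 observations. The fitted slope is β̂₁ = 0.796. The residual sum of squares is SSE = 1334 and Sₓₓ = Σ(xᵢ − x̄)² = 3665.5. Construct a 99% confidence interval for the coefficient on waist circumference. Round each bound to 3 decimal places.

(0.548, 1.044)

MSE = SSE/(n − 2) = 1334/43 = 31.0233.
SE(β̂₁) = √(MSE/Sₓₓ) = √(31.0233/3665.5) = 0.0919977.
df = n − 2 = 43.
t* = t_{0.005, 43} = 2.695102.
Margin = t* × SE = 2.695102 × 0.0919977 = 0.24794.
CI: 0.796 ± 0.24794 → (0.548, 1.044).
With 99% confidence, each one-unit increase in waist circumference is associated with a change of between 0.548 and 1.044 % in body fat percentage.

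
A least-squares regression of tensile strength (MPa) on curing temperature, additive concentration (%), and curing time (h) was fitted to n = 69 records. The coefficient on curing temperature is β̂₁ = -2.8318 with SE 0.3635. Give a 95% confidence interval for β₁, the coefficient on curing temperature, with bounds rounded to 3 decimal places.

df = n − k − 1 = 69 − 3 − 1 = 65.
t* = t_{0.025, 65} = 1.997138.
Margin = t* × SE = 1.997138 × 0.3635 = 0.72596.
CI: -2.8318 ± 0.72596 → (-3.558, -2.106).
With 95% confidence, each one-unit increase in curing temperature is associated with a change of between -3.558 and -2.106 MPa in tensile strength, holding the other predictors fixed.

(-3.558, -2.106)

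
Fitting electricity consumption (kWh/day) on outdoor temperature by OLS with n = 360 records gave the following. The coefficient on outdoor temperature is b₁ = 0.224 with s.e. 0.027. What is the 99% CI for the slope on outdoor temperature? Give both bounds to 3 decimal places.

df = n − 2 = 360 − 2 = 358.
t* = t_{0.005, 358} = 2.589632.
Margin = t* × SE = 2.589632 × 0.027 = 0.06992.
CI: 0.224 ± 0.06992 → (0.154, 0.294).
With 99% confidence, each one-unit increase in outdoor temperature is associated with a change of between 0.154 and 0.294 kWh/day in electricity consumption.

(0.154, 0.294)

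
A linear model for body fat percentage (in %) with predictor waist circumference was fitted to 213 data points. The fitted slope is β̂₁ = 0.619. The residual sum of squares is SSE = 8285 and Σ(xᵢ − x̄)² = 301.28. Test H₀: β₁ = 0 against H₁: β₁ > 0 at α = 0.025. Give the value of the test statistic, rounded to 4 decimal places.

MSE = SSE/(n − 2) = 8285/211 = 39.2654.
SE(β̂₁) = √(MSE/Sₓₓ) = √(39.2654/301.28) = 0.361011.
t = 0.619 / 0.361011 = 1.7146.
df = n − 2 = 211.
One-sided p ≈ 0.0439, which is ≥ 0.025, so fail to reject H₀.
The data do not give significant evidence that the true slope on waist circumference is positive.

t = 1.7146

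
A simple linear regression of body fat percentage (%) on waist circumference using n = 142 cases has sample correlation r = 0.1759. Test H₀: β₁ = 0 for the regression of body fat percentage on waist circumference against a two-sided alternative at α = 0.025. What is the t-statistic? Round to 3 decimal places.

t = r·√(n − 2)/√(1 − r²) = 0.1759·√140/√0.969059 = 2.114.
df = n − 2 = 140.
Two-sided p ≈ 0.0363, which is ≥ 0.025, so fail to reject H₀.
The data do not give significant evidence of a linear association between waist circumference and body fat percentage.

t = 2.114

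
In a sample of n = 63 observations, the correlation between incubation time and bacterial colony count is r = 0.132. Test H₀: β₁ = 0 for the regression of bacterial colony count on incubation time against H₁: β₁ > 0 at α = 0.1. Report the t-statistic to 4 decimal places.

t = 1.0401

t = r·√(n − 2)/√(1 − r²) = 0.132·√61/√0.982576 = 1.0401.
df = n − 2 = 61.
One-sided p ≈ 0.1512, which is ≥ 0.1, so fail to reject H₀.
The data do not give significant evidence of a linear association between incubation time and bacterial colony count.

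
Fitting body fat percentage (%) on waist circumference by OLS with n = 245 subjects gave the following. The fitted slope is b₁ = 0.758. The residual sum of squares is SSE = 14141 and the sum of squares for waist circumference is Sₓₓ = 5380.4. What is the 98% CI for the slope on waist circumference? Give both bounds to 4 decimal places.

(0.5145, 1.0015)

MSE = SSE/(n − 2) = 14141/243 = 58.1934.
SE(b₁) = √(MSE/Sₓₓ) = √(58.1934/5380.4) = 0.103999.
df = n − 2 = 243.
t* = t_{0.01, 243} = 2.341791.
Margin = t* × SE = 2.341791 × 0.103999 = 0.243544.
CI: 0.758 ± 0.243544 → (0.5145, 1.0015).
With 98% confidence, each one-unit increase in waist circumference is associated with a change of between 0.5145 and 1.0015 % in body fat percentage.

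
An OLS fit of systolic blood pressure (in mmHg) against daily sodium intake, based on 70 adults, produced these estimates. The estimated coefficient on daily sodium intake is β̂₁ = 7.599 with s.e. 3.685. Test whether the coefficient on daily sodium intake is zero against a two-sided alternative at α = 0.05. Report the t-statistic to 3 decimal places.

t = 2.062

H₀: β₁ = 0 vs H₁: β₁ ≠ 0.
t = (β̂₁ − β₁⁰)/SE = 7.599 / 3.685 = 2.062.
df = n − 2 = 70 − 2 = 68.
Two-sided p ≈ 0.0430, which is < 0.05, so reject H₀.
There is evidence that daily sodium intake is associated with systolic blood pressure.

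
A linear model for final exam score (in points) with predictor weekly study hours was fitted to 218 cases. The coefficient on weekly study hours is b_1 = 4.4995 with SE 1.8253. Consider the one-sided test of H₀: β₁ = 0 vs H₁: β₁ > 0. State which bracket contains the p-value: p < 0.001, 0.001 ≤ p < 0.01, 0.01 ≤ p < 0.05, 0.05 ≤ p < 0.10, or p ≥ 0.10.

t = 4.4995 / 1.8253 = 2.465.
df = n − 2 = 218 − 2 = 216.
One-sided p = P(T_{216} > t) ≈ 0.0072.
So 0.001 ≤ p < 0.01.

0.001 ≤ p < 0.01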